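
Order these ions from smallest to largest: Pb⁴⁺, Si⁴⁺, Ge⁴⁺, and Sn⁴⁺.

Si⁴⁺ < Ge⁴⁺ < Sn⁴⁺ < Pb⁴⁺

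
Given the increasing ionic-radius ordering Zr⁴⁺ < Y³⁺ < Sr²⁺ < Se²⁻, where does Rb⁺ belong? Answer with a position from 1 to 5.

Each ion has 36 electrons. The ranking follows nuclear charge in reverse — greater Z gives a smaller radius. Zr⁴⁺ (Z=40), Y³⁺ (Z=39), Sr²⁺ (Z=38), Rb⁺ (Z=37), Se²⁻ (Z=34).
Putting Rb⁺ in gives Zr⁴⁺ < Y³⁺ < Sr²⁺ < Rb⁺ < Se²⁻; it lands at slot 4.

4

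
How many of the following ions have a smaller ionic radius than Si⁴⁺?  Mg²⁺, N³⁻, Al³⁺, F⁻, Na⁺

Each ion has 10 electrons. The ranking follows nuclear charge in reverse — greater Z gives a smaller radius. Si⁴⁺ (Z=14), Al³⁺ (Z=13), Mg²⁺ (Z=12), Na⁺ (Z=11), F⁻ (Z=9), N³⁻ (Z=7).
Ordering all of them (including Si⁴⁺) by radius gives Si⁴⁺ < Al³⁺ < Mg²⁺ < Na⁺ < F⁻ < N³⁻. So 0 are smaller.

0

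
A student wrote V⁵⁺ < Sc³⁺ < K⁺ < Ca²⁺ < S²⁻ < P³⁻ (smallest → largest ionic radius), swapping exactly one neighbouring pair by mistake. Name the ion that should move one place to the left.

Scanning neighbour by neighbour, only K⁺/Ca²⁺ violates a trend: Ca²⁺ and K⁺ share 18 electrons; the higher nuclear charge on Ca (Z=20) contracts it more, so Ca²⁺ < K⁺. That makes Ca²⁺ the one sitting a position late relative to where it belongs.

Ca²⁺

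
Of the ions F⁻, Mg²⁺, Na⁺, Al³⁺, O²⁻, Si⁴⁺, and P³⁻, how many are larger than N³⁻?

Si⁴⁺: 10 e⁻, Z=14, Al³⁺: 10 e⁻, Z=13, Mg²⁺: 10 e⁻, Z=12, Na⁺: 10 e⁻, Z=11, F⁻: 10 e⁻, Z=9, O²⁻: 10 e⁻, Z=8, N³⁻: 10 e⁻, Z=7, P³⁻: 18 e⁻, Z=15. Si⁴⁺ < Al³⁺ (isoelectronic, higher Z=14 is smaller); Al³⁺ < Mg²⁺ (isoelectronic, higher Z=13 is smaller); Mg²⁺ < Na⁺ (both 10 e⁻, Z=12>11); Na⁺ < F⁻ (both 10 e⁻, Z=11>9); F⁻ < O²⁻ (both 10 e⁻, Z=9>8); O²⁻ < N³⁻ (isoelectronic, higher Z=8 is smaller); N³⁻ < P³⁻ (same group, 1 shell fewer).
Relative to N³⁻, the ions that are larger are P³⁻. So 1 is larger.

1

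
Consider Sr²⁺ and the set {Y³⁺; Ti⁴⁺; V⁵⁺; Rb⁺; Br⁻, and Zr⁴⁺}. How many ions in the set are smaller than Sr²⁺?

4

Work out protons and electrons: V⁵⁺ has 18 e⁻ (Z=23), Ti⁴⁺ has 18 e⁻ (Z=22), Zr⁴⁺ has 36 e⁻ (Z=40), Y³⁺ has 36 e⁻ (Z=39), Sr²⁺ has 36 e⁻ (Z=38), Rb⁺ has 36 e⁻ (Z=37), Br⁻ has 36 e⁻ (Z=35). V⁵⁺ < Ti⁴⁺ (isoelectronic, higher Z=23 is smaller); Ti⁴⁺ < Zr⁴⁺ (same group, period 4 vs 5); Zr⁴⁺ < Y³⁺ (both 36 e⁻, Z=40>39); Y³⁺ < Sr²⁺ (both 36 e⁻, Z=39>38); Sr²⁺ < Rb⁺ (both 36 e⁻, Z=38>37); Rb⁺ < Br⁻ (isoelectronic, higher Z=37 is smaller).
Ordering all of them (including Sr²⁺) by radius gives V⁵⁺ < Ti⁴⁺ < Zr⁴⁺ < Y³⁺ < Sr²⁺ < Rb⁺ < Br⁻. That's 4.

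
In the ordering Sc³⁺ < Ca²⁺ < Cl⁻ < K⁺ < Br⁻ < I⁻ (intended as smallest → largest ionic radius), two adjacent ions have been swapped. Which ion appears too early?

Scanning neighbour by neighbour, only Cl⁻/K⁺ violates a trend: both have 18 electrons but Z(K)=19 > Z(Cl)=17, so K⁺ should be the smaller of the two. That makes Cl⁻ the one sitting a position early relative to where it belongs.

Cl⁻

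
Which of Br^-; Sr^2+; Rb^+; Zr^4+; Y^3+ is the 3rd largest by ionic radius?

All of these have 36 electrons (isoelectronic). With the same electron cloud, the ion with the most protons pulls it in tightest. Nuclear charges: Zr^4+ (Z=40), Y^3+ (Z=39), Sr^2+ (Z=38), Rb^+ (Z=37), Br^- (Z=35). Highest Z is smallest.
That gives Zr^4+ < Y^3+ < Sr^2+ < Rb^+ < Br^-. From the largest end, number 3 is Sr^2+.

Sr^2+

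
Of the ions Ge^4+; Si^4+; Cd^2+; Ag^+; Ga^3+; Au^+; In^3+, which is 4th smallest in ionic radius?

In^3+

Tabulating Z and e⁻: Si^4+: 10 e⁻, Z=14, Ge^4+: 28 e⁻, Z=32, Ga^3+: 28 e⁻, Z=31, In^3+: 46 e⁻, Z=49, Cd^2+: 46 e⁻, Z=48, Ag^+: 46 e⁻, Z=47, Au^+: 78 e⁻, Z=79. Si^4+ < Ge^4+ (same group, period 3 vs 4); Ge^4+ < Ga^3+ (both 28 e⁻, Z=32>31); Ga^3+ < In^3+ (same group, period 4 vs 5); In^3+ < Cd^2+ (isoelectronic, higher Z=49 is smaller); Cd^2+ < Ag^+ (isoelectronic, higher Z=48 is smaller); Ag^+ < Au^+ (same group, period 5 vs 6).
Full ascending order: Si^4+ < Ge^4+ < Ga^3+ < In^3+ < Cd^2+ < Ag^+ < Au^+. Counting from the smallest, position 4 is In^3+.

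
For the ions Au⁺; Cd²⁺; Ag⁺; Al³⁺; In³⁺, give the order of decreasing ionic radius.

Au⁺ > Ag⁺ > Cd²⁺ > In³⁺ > Al³⁺

Tabulating Z and e⁻: Al³⁺ has 10 e⁻ (Z=13), In³⁺ has 46 e⁻ (Z=49), Cd²⁺ has 46 e⁻ (Z=48), Ag⁺ has 46 e⁻ (Z=47), Au⁺ has 78 e⁻ (Z=79). Al³⁺ < In³⁺ (same group, 2 shells fewer); In³⁺ < Cd²⁺ (both 46 e⁻, Z=49>48); Cd²⁺ < Ag⁺ (both 46 e⁻, Z=48>47); Ag⁺ < Au⁺ (same group, 1 shell fewer).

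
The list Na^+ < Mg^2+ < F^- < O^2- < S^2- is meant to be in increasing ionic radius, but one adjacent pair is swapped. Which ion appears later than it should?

Mg^2+

Compare adjacent ions: Mg^2+ and Na^+ share 10 electrons; the higher nuclear charge on Mg (Z=12) contracts it more, so Mg^2+ < Na^+ — yet in this increasing list Na^+ sits before Mg^2+. Nothing else is reversed, so Mg^2+ should move one place to the left.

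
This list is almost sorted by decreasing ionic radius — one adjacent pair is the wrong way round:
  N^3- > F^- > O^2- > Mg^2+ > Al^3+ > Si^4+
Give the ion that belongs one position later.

The pair F^-, O^2- is the wrong way round — F^- and O^2- share 10 electrons; the higher nuclear charge on F (Z=9) contracts it more, so F^- < O^2-. All other adjacent pairs agree with periodic trends, so F^- is the misplaced ion.

F^-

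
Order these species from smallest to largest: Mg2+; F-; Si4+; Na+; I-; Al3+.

Si4+ < Al3+ < Mg2+ < Na+ < F- < I-

First list Z and electron count for each: Si4+ (Z=14, 10 e⁻), Al3+ (Z=13, 10 e⁻), Mg2+ (Z=12, 10 e⁻), Na+ (Z=11, 10 e⁻), F- (Z=9, 10 e⁻), I- (Z=53, 54 e⁻). Si4+ < Al3+ (isoelectronic, higher Z=14 is smaller); Al3+ < Mg2+ (isoelectronic, higher Z=13 is smaller); Mg2+ < Na+ (isoelectronic, higher Z=12 is smaller); Na+ < F- (both 10 e⁻, Z=11>9); F- < I- (same group, period 2 vs 5).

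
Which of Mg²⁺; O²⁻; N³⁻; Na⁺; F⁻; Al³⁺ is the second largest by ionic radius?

O²⁻

Each ion has 10 electrons. The ranking follows nuclear charge in reverse — greater Z gives a smaller radius. Al³⁺ (Z=13), Mg²⁺ (Z=12), Na⁺ (Z=11), F⁻ (Z=9), O²⁻ (Z=8), N³⁻ (Z=7).
Full ascending order: Al³⁺ < Mg²⁺ < Na⁺ < F⁻ < O²⁻ < N³⁻. Counting from the largest, position 2 is O²⁻.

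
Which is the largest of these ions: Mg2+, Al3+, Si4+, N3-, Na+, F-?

Isoelectronic series (10 e⁻ each). Size is set by nuclear charge: more protons means a smaller ion. Si4+ (Z=14), Al3+ (Z=13), Mg2+ (Z=12), Na+ (Z=11), F- (Z=9), N3- (Z=7).

N3-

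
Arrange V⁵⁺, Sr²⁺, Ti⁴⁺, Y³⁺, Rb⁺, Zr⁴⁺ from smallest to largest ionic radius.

V⁵⁺ < Ti⁴⁺ < Zr⁴⁺ < Y³⁺ < Sr²⁺ < Rb⁺

First list Z and electron count for each: V⁵⁺: 18 e⁻, Z=23, Ti⁴⁺: 18 e⁻, Z=22, Zr⁴⁺: 36 e⁻, Z=40, Y³⁺: 36 e⁻, Z=39, Sr²⁺: 36 e⁻, Z=38, Rb⁺: 36 e⁻, Z=37. V⁵⁺ < Ti⁴⁺ (both 18 e⁻, Z=23>22); Ti⁴⁺ < Zr⁴⁺ (same group, 1 shell fewer); Zr⁴⁺ < Y³⁺ (isoelectronic, higher Z=40 is smaller); Y³⁺ < Sr²⁺ (both 36 e⁻, Z=39>38); Sr²⁺ < Rb⁺ (both 36 e⁻, Z=38>37).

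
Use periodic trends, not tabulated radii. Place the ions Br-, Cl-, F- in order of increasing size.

All are in the same group with charge -1. Radius grows down the group as n (the outermost shell) increases.

F- < Cl- < Br-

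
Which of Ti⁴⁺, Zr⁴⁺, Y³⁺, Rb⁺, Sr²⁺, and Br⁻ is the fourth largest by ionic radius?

Ti⁴⁺: 18 e⁻, Z=22, Zr⁴⁺: 36 e⁻, Z=40, Y³⁺: 36 e⁻, Z=39, Sr²⁺: 36 e⁻, Z=38, Rb⁺: 36 e⁻, Z=37, Br⁻: 36 e⁻, Z=35. Ti⁴⁺ < Zr⁴⁺ (same group, period 4 vs 5); Zr⁴⁺ < Y³⁺ (isoelectronic, higher Z=40 is smaller); Y³⁺ < Sr²⁺ (isoelectronic, higher Z=39 is smaller); Sr²⁺ < Rb⁺ (both 36 e⁻, Z=38>37); Rb⁺ < Br⁻ (both 36 e⁻, Z=37>35).
Ordering: Ti⁴⁺ < Zr⁴⁺ < Y³⁺ < Sr²⁺ < Rb⁺ < Br⁻. The fourth largest is Y³⁺.

Y³⁺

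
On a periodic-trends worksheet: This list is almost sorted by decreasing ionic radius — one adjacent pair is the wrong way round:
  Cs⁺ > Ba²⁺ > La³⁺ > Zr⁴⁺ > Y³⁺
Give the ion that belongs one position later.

Zr⁴⁺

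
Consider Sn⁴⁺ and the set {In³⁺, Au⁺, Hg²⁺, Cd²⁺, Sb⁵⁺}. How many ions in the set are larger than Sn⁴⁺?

4

Tabulating Z and e⁻: Sb⁵⁺ (Z=51, 46 e⁻), Sn⁴⁺ (Z=50, 46 e⁻), In³⁺ (Z=49, 46 e⁻), Cd²⁺ (Z=48, 46 e⁻), Hg²⁺ (Z=80, 78 e⁻), Au⁺ (Z=79, 78 e⁻). Sb⁵⁺ < Sn⁴⁺ (both 46 e⁻, Z=51>50); Sn⁴⁺ < In³⁺ (isoelectronic, higher Z=50 is smaller); In³⁺ < Cd²⁺ (isoelectronic, higher Z=49 is smaller); Cd²⁺ < Hg²⁺ (same group, period 5 vs 6); Hg²⁺ < Au⁺ (isoelectronic, higher Z=80 is smaller).
Overall: Sb⁵⁺ < Sn⁴⁺ < In³⁺ < Cd²⁺ < Hg²⁺ < Au⁺. Sn⁴⁺ has 1 below it and 4 above. So 4 are larger.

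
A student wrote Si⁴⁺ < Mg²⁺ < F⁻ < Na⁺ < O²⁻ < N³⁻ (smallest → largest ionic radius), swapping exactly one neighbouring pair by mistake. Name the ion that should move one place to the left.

Compare adjacent ions: Na⁺ and F⁻ share 10 electrons; the higher nuclear charge on Na (Z=11) contracts it more, so Na⁺ < F⁻ — yet in this increasing list F⁻ sits before Na⁺. Nothing else is reversed, so Na⁺ should move one place to the left.

Na⁺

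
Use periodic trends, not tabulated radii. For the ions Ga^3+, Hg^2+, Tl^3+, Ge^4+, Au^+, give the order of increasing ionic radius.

Ge^4+ < Ga^3+ < Tl^3+ < Hg^2+ < Au^+

Tabulating Z and e⁻: Ge^4+ (Z=32, 28 e⁻), Ga^3+ (Z=31, 28 e⁻), Tl^3+ (Z=81, 78 e⁻), Hg^2+ (Z=80, 78 e⁻), Au^+ (Z=79, 78 e⁻). Ge^4+ < Ga^3+ (isoelectronic, higher Z=32 is smaller); Ga^3+ < Tl^3+ (same group, period 4 vs 6); Tl^3+ < Hg^2+ (isoelectronic, higher Z=81 is smaller); Hg^2+ < Au^+ (both 78 e⁻, Z=80>79).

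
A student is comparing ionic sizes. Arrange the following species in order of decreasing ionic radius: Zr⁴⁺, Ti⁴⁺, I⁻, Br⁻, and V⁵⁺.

First list Z and electron count for each: V⁵⁺: 18 e⁻, Z=23, Ti⁴⁺: 18 e⁻, Z=22, Zr⁴⁺: 36 e⁻, Z=40, Br⁻: 36 e⁻, Z=35, I⁻: 54 e⁻, Z=53. V⁵⁺ < Ti⁴⁺ (both 18 e⁻, Z=23>22); Ti⁴⁺ < Zr⁴⁺ (same group, 1 shell fewer); Zr⁴⁺ < Br⁻ (both 36 e⁻, Z=40>35); Br⁻ < I⁻ (same group, 1 shell fewer).

I⁻ > Br⁻ > Zr⁴⁺ > Ti⁴⁺ > V⁵⁺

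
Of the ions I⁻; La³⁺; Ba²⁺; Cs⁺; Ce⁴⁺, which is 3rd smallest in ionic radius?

Ba²⁺

Isoelectronic series (54 e⁻ each). Size is set by nuclear charge: more protons means a smaller ion. Ce⁴⁺ (Z=58), La³⁺ (Z=57), Ba²⁺ (Z=56), Cs⁺ (Z=55), I⁻ (Z=53).
So the order is Ce⁴⁺ < La³⁺ < Ba²⁺ < Cs⁺ < I⁻; the 3rd-smallest ion is Ba²⁺.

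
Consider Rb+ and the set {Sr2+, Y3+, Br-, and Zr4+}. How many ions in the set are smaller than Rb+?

3

Each ion has 36 electrons. The ranking follows nuclear charge in reverse — greater Z gives a smaller radius. Zr4+ (Z=40), Y3+ (Z=39), Sr2+ (Z=38), Rb+ (Z=37), Br- (Z=35).
Relative to Rb+, the ions that are smaller are Zr4+, Y3+, Sr2+. So 3 are smaller.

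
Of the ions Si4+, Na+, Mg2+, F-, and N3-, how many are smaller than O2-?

4

Isoelectronic series (10 e⁻ each). Size is set by nuclear charge: more protons means a smaller ion. Si4+ (Z=14), Mg2+ (Z=12), Na+ (Z=11), F- (Z=9), O2- (Z=8), N3- (Z=7).
Ordering all of them (including O2-) by radius gives Si4+ < Mg2+ < Na+ < F- < O2- < N3-. So 4 are smaller.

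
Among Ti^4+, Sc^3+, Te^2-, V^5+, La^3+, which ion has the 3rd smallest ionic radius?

Sc^3+

Work out protons and electrons: V^5+ has 18 e⁻ (Z=23), Ti^4+ has 18 e⁻ (Z=22), Sc^3+ has 18 e⁻ (Z=21), La^3+ has 54 e⁻ (Z=57), Te^2- has 54 e⁻ (Z=52). V^5+ < Ti^4+ (isoelectronic, higher Z=23 is smaller); Ti^4+ < Sc^3+ (isoelectronic, higher Z=22 is smaller); Sc^3+ < La^3+ (same group, period 4 vs 6); La^3+ < Te^2- (both 54 e⁻, Z=57>52).
Full ascending order: V^5+ < Ti^4+ < Sc^3+ < La^3+ < Te^2-. Counting from the smallest, position 3 is Sc^3+.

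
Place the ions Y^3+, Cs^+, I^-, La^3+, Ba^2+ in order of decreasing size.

First list Z and electron count for each: Y^3+: 36 e⁻, Z=39, La^3+: 54 e⁻, Z=57, Ba^2+: 54 e⁻, Z=56, Cs^+: 54 e⁻, Z=55, I^-: 54 e⁻, Z=53. Y^3+ < La^3+ (same group, period 5 vs 6); La^3+ < Ba^2+ (isoelectronic, higher Z=57 is smaller); Ba^2+ < Cs^+ (both 54 e⁻, Z=56>55); Cs^+ < I^- (both 54 e⁻, Z=55>53).

I^- > Cs^+ > Ba^2+ > La^3+ > Y^3+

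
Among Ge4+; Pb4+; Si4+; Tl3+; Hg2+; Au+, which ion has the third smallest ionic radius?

Pb4+

First list Z and electron count for each: Si4+: 10 e⁻, Z=14, Ge4+: 28 e⁻, Z=32, Pb4+: 78 e⁻, Z=82, Tl3+: 78 e⁻, Z=81, Hg2+: 78 e⁻, Z=80, Au+: 78 e⁻, Z=79. Si4+ < Ge4+ (same group, 1 shell fewer); Ge4+ < Pb4+ (same group, 2 shells fewer); Pb4+ < Tl3+ (both 78 e⁻, Z=82>81); Tl3+ < Hg2+ (isoelectronic, higher Z=81 is smaller); Hg2+ < Au+ (isoelectronic, higher Z=80 is smaller).
That gives Si4+ < Ge4+ < Pb4+ < Tl3+ < Hg2+ < Au+. From the smallest end, number 3 is Pb4+.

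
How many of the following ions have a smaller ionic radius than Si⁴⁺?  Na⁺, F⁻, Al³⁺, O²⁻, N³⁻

Each ion has 10 electrons. The ranking follows nuclear charge in reverse — greater Z gives a smaller radius. Si⁴⁺ (Z=14), Al³⁺ (Z=13), Na⁺ (Z=11), F⁻ (Z=9), O²⁻ (Z=8), N³⁻ (Z=7).
Ordering all of them (including Si⁴⁺) by radius gives Si⁴⁺ < Al³⁺ < Na⁺ < F⁻ < O²⁻ < N³⁻. That's 0.

0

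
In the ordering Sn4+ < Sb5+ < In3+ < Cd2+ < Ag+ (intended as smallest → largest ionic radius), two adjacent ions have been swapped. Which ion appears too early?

Sn4+

Check each adjacent pair. Sn4+ and Sb5+ are reversed: both have 46 electrons but Z(Sb)=51 > Z(Sn)=50, so Sb5+ should be the smaller of the two. No other neighbouring pair contradicts the periodic trends, so Sn4+ is the ion listed too early.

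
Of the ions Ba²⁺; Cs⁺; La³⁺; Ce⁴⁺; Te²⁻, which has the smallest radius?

All of these have 54 electrons (isoelectronic). With the same electron cloud, the ion with the most protons pulls it in tightest. Nuclear charges: Ce⁴⁺ (Z=58), La³⁺ (Z=57), Ba²⁺ (Z=56), Cs⁺ (Z=55), Te²⁻ (Z=52). Highest Z is smallest.

Ce⁴⁺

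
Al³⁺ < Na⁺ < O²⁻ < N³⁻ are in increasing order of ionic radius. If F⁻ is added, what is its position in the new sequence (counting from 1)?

Isoelectronic series (10 e⁻ each). Size is set by nuclear charge: more protons means a smaller ion. Al³⁺ (Z=13), Na⁺ (Z=11), F⁻ (Z=9), O²⁻ (Z=8), N³⁻ (Z=7).
With F⁻ included the full order is Al³⁺ < Na⁺ < F⁻ < O²⁻ < N³⁻, so it takes position 3.

3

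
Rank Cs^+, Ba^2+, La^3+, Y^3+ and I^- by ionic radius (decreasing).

I^- > Cs^+ > Ba^2+ > La^3+ > Y^3+

Work out protons and electrons: Y^3+ (Z=39, 36 e⁻), La^3+ (Z=57, 54 e⁻), Ba^2+ (Z=56, 54 e⁻), Cs^+ (Z=55, 54 e⁻), I^- (Z=53, 54 e⁻). Y^3+ < La^3+ (same group, 1 shell fewer); La^3+ < Ba^2+ (isoelectronic, higher Z=57 is smaller); Ba^2+ < Cs^+ (isoelectronic, higher Z=56 is smaller); Cs^+ < I^- (isoelectronic, higher Z=55 is smaller).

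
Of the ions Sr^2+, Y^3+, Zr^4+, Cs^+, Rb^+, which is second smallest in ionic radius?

Y^3+

Electron counts and nuclear charges: Zr^4+ (Z=40, 36 e⁻), Y^3+ (Z=39, 36 e⁻), Sr^2+ (Z=38, 36 e⁻), Rb^+ (Z=37, 36 e⁻), Cs^+ (Z=55, 54 e⁻). Zr^4+ < Y^3+ (both 36 e⁻, Z=40>39); Y^3+ < Sr^2+ (isoelectronic, higher Z=39 is smaller); Sr^2+ < Rb^+ (isoelectronic, higher Z=38 is smaller); Rb^+ < Cs^+ (same group, 1 shell fewer).
Ordering: Zr^4+ < Y^3+ < Sr^2+ < Rb^+ < Cs^+. The second smallest is Y^3+.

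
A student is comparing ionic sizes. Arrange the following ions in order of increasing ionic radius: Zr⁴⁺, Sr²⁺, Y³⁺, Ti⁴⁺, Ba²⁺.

Ti⁴⁺ < Zr⁴⁺ < Y³⁺ < Sr²⁺ < Ba²⁺

Tabulating Z and e⁻: Ti⁴⁺ (Z=22, 18 e⁻), Zr⁴⁺ (Z=40, 36 e⁻), Y³⁺ (Z=39, 36 e⁻), Sr²⁺ (Z=38, 36 e⁻), Ba²⁺ (Z=56, 54 e⁻). Ti⁴⁺ < Zr⁴⁺ (same group, period 4 vs 5); Zr⁴⁺ < Y³⁺ (isoelectronic, higher Z=40 is smaller); Y³⁺ < Sr²⁺ (both 36 e⁻, Z=39>38); Sr²⁺ < Ba²⁺ (same group, period 5 vs 6).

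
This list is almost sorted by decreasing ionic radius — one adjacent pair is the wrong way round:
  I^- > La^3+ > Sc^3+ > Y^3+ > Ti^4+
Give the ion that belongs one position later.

Sc^3+

Compare adjacent ions: Sc^3+ and Y^3+ are in one column with the same charge; the lighter period-4 ion has one fewer shell and is smaller — yet in this decreasing list Sc^3+ sits before Y^3+. Nothing else is reversed, so Sc^3+ should move one place to the right.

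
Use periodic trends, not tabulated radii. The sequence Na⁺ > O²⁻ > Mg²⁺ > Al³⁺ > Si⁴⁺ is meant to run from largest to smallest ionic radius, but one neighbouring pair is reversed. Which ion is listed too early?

Na⁺

Scanning neighbour by neighbour, only Na⁺/O²⁻ violates a trend: they are isoelectronic (10 e⁻) and Na has more protons than O (11 vs 8), making Na⁺ smaller. That makes Na⁺ the one sitting a position early relative to where it belongs.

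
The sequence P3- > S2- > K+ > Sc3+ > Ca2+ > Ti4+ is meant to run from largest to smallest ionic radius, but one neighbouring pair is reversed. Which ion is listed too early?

Sc3+

Scanning neighbour by neighbour, only Sc3+/Ca2+ violates a trend: Sc3+ and Ca2+ share 18 electrons; the higher nuclear charge on Sc (Z=21) contracts it more, so Sc3+ < Ca2+. That makes Sc3+ the one sitting a position early relative to where it belongs.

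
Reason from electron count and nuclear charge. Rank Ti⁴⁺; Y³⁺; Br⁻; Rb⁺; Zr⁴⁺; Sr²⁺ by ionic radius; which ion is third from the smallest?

Y³⁺

First list Z and electron count for each: Ti⁴⁺: 18 e⁻, Z=22, Zr⁴⁺: 36 e⁻, Z=40, Y³⁺: 36 e⁻, Z=39, Sr²⁺: 36 e⁻, Z=38, Rb⁺: 36 e⁻, Z=37, Br⁻: 36 e⁻, Z=35. Ti⁴⁺ < Zr⁴⁺ (same group, 1 shell fewer); Zr⁴⁺ < Y³⁺ (both 36 e⁻, Z=40>39); Y³⁺ < Sr²⁺ (isoelectronic, higher Z=39 is smaller); Sr²⁺ < Rb⁺ (both 36 e⁻, Z=38>37); Rb⁺ < Br⁻ (both 36 e⁻, Z=37>35).
Full ascending order: Ti⁴⁺ < Zr⁴⁺ < Y³⁺ < Sr²⁺ < Rb⁺ < Br⁻. Counting from the smallest, position 3 is Y³⁺.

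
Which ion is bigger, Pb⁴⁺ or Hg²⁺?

All of these have 78 electrons (isoelectronic). With the same electron cloud, the ion with the most protons pulls it in tightest. Nuclear charges: Pb⁴⁺ (Z=82), Hg²⁺ (Z=80). Highest Z is smallest.

Hg²⁺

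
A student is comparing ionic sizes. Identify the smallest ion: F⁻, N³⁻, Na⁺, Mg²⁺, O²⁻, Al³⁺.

These species are isoelectronic with 10 electrons. The only difference is the number of protons: Al³⁺ (Z=13), Mg²⁺ (Z=12), Na⁺ (Z=11), F⁻ (Z=9), O²⁻ (Z=8), N³⁻ (Z=7). The strongest nuclear pull (Al³⁺) gives the smallest ion.

Al³⁺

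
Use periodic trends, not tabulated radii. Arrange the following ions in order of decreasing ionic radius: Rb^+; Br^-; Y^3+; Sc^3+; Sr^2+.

Br^- > Rb^+ > Sr^2+ > Y^3+ > Sc^3+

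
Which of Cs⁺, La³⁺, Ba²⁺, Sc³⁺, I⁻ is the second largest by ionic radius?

Cs⁺

Tabulating Z and e⁻: Sc³⁺ has 18 e⁻ (Z=21), La³⁺ has 54 e⁻ (Z=57), Ba²⁺ has 54 e⁻ (Z=56), Cs⁺ has 54 e⁻ (Z=55), I⁻ has 54 e⁻ (Z=53). Sc³⁺ < La³⁺ (same group, 2 shells fewer); La³⁺ < Ba²⁺ (both 54 e⁻, Z=57>56); Ba²⁺ < Cs⁺ (isoelectronic, higher Z=56 is smaller); Cs⁺ < I⁻ (both 54 e⁻, Z=55>53).
Full ascending order: Sc³⁺ < La³⁺ < Ba²⁺ < Cs⁺ < I⁻. Counting from the largest, position 2 is Cs⁺.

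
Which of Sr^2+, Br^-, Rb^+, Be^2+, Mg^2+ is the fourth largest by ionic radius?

Mg^2+

Work out protons and electrons: Be^2+ has 2 e⁻ (Z=4), Mg^2+ has 10 e⁻ (Z=12), Sr^2+ has 36 e⁻ (Z=38), Rb^+ has 36 e⁻ (Z=37), Br^- has 36 e⁻ (Z=35). Be^2+ < Mg^2+ (same group, period 2 vs 3); Mg^2+ < Sr^2+ (same group, period 3 vs 5); Sr^2+ < Rb^+ (both 36 e⁻, Z=38>37); Rb^+ < Br^- (isoelectronic, higher Z=37 is smaller).
That gives Be^2+ < Mg^2+ < Sr^2+ < Rb^+ < Br^-. From the largest end, number 4 is Mg^2+.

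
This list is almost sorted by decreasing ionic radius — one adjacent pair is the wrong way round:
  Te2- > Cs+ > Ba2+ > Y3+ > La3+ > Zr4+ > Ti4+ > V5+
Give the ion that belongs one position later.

Compare adjacent ions: same group and charge — period 5 sits above period 6, so Y3+ is smaller — yet in this decreasing list Y3+ sits before La3+. Nothing else is reversed, so Y3+ should move one place to the right.

Y3+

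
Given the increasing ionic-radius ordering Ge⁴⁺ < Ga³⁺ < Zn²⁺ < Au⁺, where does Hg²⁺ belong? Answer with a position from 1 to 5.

First list Z and electron count for each: Ge⁴⁺ (Z=32, 28 e⁻), Ga³⁺ (Z=31, 28 e⁻), Zn²⁺ (Z=30, 28 e⁻), Hg²⁺ (Z=80, 78 e⁻), Au⁺ (Z=79, 78 e⁻). Ge⁴⁺ < Ga³⁺ (both 28 e⁻, Z=32>31); Ga³⁺ < Zn²⁺ (isoelectronic, higher Z=31 is smaller); Zn²⁺ < Hg²⁺ (same group, period 4 vs 6); Hg²⁺ < Au⁺ (both 78 e⁻, Z=80>79).
Putting Hg²⁺ in gives Ge⁴⁺ < Ga³⁺ < Zn²⁺ < Hg²⁺ < Au⁺; it lands at slot 4.

4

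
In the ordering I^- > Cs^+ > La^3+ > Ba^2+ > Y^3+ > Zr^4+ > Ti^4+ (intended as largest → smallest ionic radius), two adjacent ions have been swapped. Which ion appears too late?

The pair La^3+, Ba^2+ is the wrong way round — both have 54 electrons but Z(La)=57 > Z(Ba)=56, so La^3+ should be the smaller of the two. All other adjacent pairs agree with periodic trends, so Ba^2+ is the misplaced ion.

Ba^2+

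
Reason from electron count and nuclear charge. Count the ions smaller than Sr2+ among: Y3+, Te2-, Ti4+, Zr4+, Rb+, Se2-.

3

Electron counts and nuclear charges: Ti4+: 18 e⁻, Z=22, Zr4+: 36 e⁻, Z=40, Y3+: 36 e⁻, Z=39, Sr2+: 36 e⁻, Z=38, Rb+: 36 e⁻, Z=37, Se2-: 36 e⁻, Z=34, Te2-: 54 e⁻, Z=52. Ti4+ < Zr4+ (same group, period 4 vs 5); Zr4+ < Y3+ (both 36 e⁻, Z=40>39); Y3+ < Sr2+ (both 36 e⁻, Z=39>38); Sr2+ < Rb+ (isoelectronic, higher Z=38 is smaller); Rb+ < Se2- (both 36 e⁻, Z=37>34); Se2- < Te2- (same group, period 4 vs 5).
Relative to Sr2+, the ions that are smaller are Ti4+, Zr4+, Y3+. Count: 3.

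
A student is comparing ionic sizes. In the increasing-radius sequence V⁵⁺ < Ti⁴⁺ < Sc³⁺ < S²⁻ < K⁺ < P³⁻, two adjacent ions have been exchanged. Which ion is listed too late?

K⁺

Scanning neighbour by neighbour, only S²⁻/K⁺ violates a trend: K⁺ and S²⁻ share 18 electrons; the higher nuclear charge on K (Z=19) contracts it more, so K⁺ < S²⁻. That makes K⁺ the one sitting a position late relative to where it belongs.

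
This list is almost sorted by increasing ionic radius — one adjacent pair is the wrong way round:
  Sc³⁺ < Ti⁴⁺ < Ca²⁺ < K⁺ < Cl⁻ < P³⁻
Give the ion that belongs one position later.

Sc³⁺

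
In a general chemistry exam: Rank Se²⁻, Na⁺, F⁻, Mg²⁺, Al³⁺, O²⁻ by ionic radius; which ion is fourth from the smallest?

F⁻

Al³⁺ has 10 e⁻ (Z=13), Mg²⁺ has 10 e⁻ (Z=12), Na⁺ has 10 e⁻ (Z=11), F⁻ has 10 e⁻ (Z=9), O²⁻ has 10 e⁻ (Z=8), Se²⁻ has 36 e⁻ (Z=34). Al³⁺ < Mg²⁺ (both 10 e⁻, Z=13>12); Mg²⁺ < Na⁺ (isoelectronic, higher Z=12 is smaller); Na⁺ < F⁻ (isoelectronic, higher Z=11 is smaller); F⁻ < O²⁻ (both 10 e⁻, Z=9>8); O²⁻ < Se²⁻ (same group, period 2 vs 4).
That gives Al³⁺ < Mg²⁺ < Na⁺ < F⁻ < O²⁻ < Se²⁻. From the smallest end, number 4 is F⁻.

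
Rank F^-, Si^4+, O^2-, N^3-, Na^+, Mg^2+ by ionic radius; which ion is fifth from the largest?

All of these have 10 electrons (isoelectronic). With the same electron cloud, the ion with the most protons pulls it in tightest. Nuclear charges: Si^4+ (Z=14), Mg^2+ (Z=12), Na^+ (Z=11), F^- (Z=9), O^2- (Z=8), N^3- (Z=7). Highest Z is smallest.
That gives Si^4+ < Mg^2+ < Na^+ < F^- < O^2- < N^3-. From the largest end, number 5 is Mg^2+.

Mg^2+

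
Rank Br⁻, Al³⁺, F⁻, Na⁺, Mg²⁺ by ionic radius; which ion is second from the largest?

Tabulating Z and e⁻: Al³⁺: 10 e⁻, Z=13, Mg²⁺: 10 e⁻, Z=12, Na⁺: 10 e⁻, Z=11, F⁻: 10 e⁻, Z=9, Br⁻: 36 e⁻, Z=35. Al³⁺ < Mg²⁺ (both 10 e⁻, Z=13>12); Mg²⁺ < Na⁺ (isoelectronic, higher Z=12 is smaller); Na⁺ < F⁻ (isoelectronic, higher Z=11 is smaller); F⁻ < Br⁻ (same group, period 2 vs 4).
So the order is Al³⁺ < Mg²⁺ < Na⁺ < F⁻ < Br⁻; the 2nd-largest ion is F⁻.

F⁻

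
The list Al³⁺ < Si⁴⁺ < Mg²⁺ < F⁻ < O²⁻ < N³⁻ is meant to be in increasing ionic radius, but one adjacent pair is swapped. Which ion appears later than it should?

Compare adjacent ions: both have 10 electrons but Z(Si)=14 > Z(Al)=13, so Si⁴⁺ should be the smaller of the two — yet in this increasing list Al³⁺ sits before Si⁴⁺. Nothing else is reversed, so Si⁴⁺ should move one place to the left.

Si⁴⁺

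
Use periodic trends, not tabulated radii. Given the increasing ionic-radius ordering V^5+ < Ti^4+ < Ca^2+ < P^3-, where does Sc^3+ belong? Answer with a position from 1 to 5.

Each ion has 18 electrons. The ranking follows nuclear charge in reverse — greater Z gives a smaller radius. V^5+ (Z=23), Ti^4+ (Z=22), Sc^3+ (Z=21), Ca^2+ (Z=20), P^3- (Z=15).
The complete sequence is V^5+ < Ti^4+ < Sc^3+ < Ca^2+ < P^3-. Sc^3+ sits at position 3.

3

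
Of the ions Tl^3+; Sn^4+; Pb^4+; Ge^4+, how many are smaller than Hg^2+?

4

Electron counts and nuclear charges: Ge^4+: 28 e⁻, Z=32, Sn^4+: 46 e⁻, Z=50, Pb^4+: 78 e⁻, Z=82, Tl^3+: 78 e⁻, Z=81, Hg^2+: 78 e⁻, Z=80. Ge^4+ < Sn^4+ (same group, 1 shell fewer); Sn^4+ < Pb^4+ (same group, 1 shell fewer); Pb^4+ < Tl^3+ (isoelectronic, higher Z=82 is smaller); Tl^3+ < Hg^2+ (isoelectronic, higher Z=81 is smaller).
Relative to Hg^2+, the ions that are smaller are Ge^4+, Sn^4+, Pb^4+, Tl^3+. So 4 are smaller.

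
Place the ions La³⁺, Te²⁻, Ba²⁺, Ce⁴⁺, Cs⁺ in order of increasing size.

Each ion has 54 electrons. The ranking follows nuclear charge in reverse — greater Z gives a smaller radius. Ce⁴⁺ (Z=58), La³⁺ (Z=57), Ba²⁺ (Z=56), Cs⁺ (Z=55), Te²⁻ (Z=52).

Ce⁴⁺ < La³⁺ < Ba²⁺ < Cs⁺ < Te²⁻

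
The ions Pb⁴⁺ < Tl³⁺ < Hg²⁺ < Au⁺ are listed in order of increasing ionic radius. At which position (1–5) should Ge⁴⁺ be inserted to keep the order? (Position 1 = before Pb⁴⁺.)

First list Z and electron count for each: Ge⁴⁺: 28 e⁻, Z=32, Pb⁴⁺: 78 e⁻, Z=82, Tl³⁺: 78 e⁻, Z=81, Hg²⁺: 78 e⁻, Z=80, Au⁺: 78 e⁻, Z=79. Ge⁴⁺ < Pb⁴⁺ (same group, period 4 vs 6); Pb⁴⁺ < Tl³⁺ (both 78 e⁻, Z=82>81); Tl³⁺ < Hg²⁺ (both 78 e⁻, Z=81>80); Hg²⁺ < Au⁺ (isoelectronic, higher Z=80 is smaller).
Putting Ge⁴⁺ in gives Ge⁴⁺ < Pb⁴⁺ < Tl³⁺ < Hg²⁺ < Au⁺; it lands at slot 1.

1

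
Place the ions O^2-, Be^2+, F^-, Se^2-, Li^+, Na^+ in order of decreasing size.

Electron counts and nuclear charges: Be^2+: 2 e⁻, Z=4, Li^+: 2 e⁻, Z=3, Na^+: 10 e⁻, Z=11, F^-: 10 e⁻, Z=9, O^2-: 10 e⁻, Z=8, Se^2-: 36 e⁻, Z=34. Be^2+ < Li^+ (both 2 e⁻, Z=4>3); Li^+ < Na^+ (same group, period 2 vs 3); Na^+ < F^- (both 10 e⁻, Z=11>9); F^- < O^2- (isoelectronic, higher Z=9 is smaller); O^2- < Se^2- (same group, period 2 vs 4).

Se^2- > O^2- > F^- > Na^+ > Li^+ > Be^2+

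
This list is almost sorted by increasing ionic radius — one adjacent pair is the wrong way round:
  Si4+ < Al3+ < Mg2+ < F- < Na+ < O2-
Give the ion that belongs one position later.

F-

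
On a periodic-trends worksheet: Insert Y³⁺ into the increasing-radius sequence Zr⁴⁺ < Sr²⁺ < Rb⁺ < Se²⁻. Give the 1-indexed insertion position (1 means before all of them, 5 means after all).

2

Each ion has 36 electrons. The ranking follows nuclear charge in reverse — greater Z gives a smaller radius. Zr⁴⁺ (Z=40), Y³⁺ (Z=39), Sr²⁺ (Z=38), Rb⁺ (Z=37), Se²⁻ (Z=34).
The complete sequence is Zr⁴⁺ < Y³⁺ < Sr²⁺ < Rb⁺ < Se²⁻. Y³⁺ sits at position 2.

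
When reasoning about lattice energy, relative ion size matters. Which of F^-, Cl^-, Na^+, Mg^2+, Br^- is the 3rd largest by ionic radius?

F^-

Work out protons and electrons: Mg^2+: 10 e⁻, Z=12, Na^+: 10 e⁻, Z=11, F^-: 10 e⁻, Z=9, Cl^-: 18 e⁻, Z=17, Br^-: 36 e⁻, Z=35. Mg^2+ < Na^+ (both 10 e⁻, Z=12>11); Na^+ < F^- (both 10 e⁻, Z=11>9); F^- < Cl^- (same group, period 2 vs 3); Cl^- < Br^- (same group, period 3 vs 4).
Ordering: Mg^2+ < Na^+ < F^- < Cl^- < Br^-. The 3rd largest is F^-.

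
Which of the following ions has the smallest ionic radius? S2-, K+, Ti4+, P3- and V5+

Isoelectronic series (18 e⁻ each). Size is set by nuclear charge: more protons means a smaller ion. V5+ (Z=23), Ti4+ (Z=22), K+ (Z=19), S2- (Z=16), P3- (Z=15).

V5+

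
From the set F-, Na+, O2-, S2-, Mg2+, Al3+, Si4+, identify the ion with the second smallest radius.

Al3+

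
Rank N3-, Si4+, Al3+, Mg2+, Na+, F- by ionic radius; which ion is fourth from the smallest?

Na+

Each ion has 10 electrons. The ranking follows nuclear charge in reverse — greater Z gives a smaller radius. Si4+ (Z=14), Al3+ (Z=13), Mg2+ (Z=12), Na+ (Z=11), F- (Z=9), N3- (Z=7).
That gives Si4+ < Al3+ < Mg2+ < Na+ < F- < N3-. From the smallest end, number 4 is Na+.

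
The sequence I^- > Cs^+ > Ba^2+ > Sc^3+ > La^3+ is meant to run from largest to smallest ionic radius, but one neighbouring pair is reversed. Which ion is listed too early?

Sc^3+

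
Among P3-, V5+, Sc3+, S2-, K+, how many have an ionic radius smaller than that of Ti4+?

1

These species are isoelectronic with 18 electrons. The only difference is the number of protons: V5+ (Z=23), Ti4+ (Z=22), Sc3+ (Z=21), K+ (Z=19), S2- (Z=16), P3- (Z=15). The strongest nuclear pull (V5+) gives the smallest ion.
Ordering all of them (including Ti4+) by radius gives V5+ < Ti4+ < Sc3+ < K+ < S2- < P3-. So 1 is smaller.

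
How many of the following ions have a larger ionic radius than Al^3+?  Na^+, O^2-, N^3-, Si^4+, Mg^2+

Isoelectronic series (10 e⁻ each). Size is set by nuclear charge: more protons means a smaller ion. Si^4+ (Z=14), Al^3+ (Z=13), Mg^2+ (Z=12), Na^+ (Z=11), O^2- (Z=8), N^3- (Z=7).
Relative to Al^3+, the ions that are larger are Mg^2+, Na^+, O^2-, N^3-. So 4 are larger.

4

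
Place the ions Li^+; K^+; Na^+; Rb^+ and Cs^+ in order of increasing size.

Li^+ < Na^+ < K^+ < Rb^+ < Cs^+

All are in the same group with charge +1. Radius grows down the group as n (the outermost shell) increases.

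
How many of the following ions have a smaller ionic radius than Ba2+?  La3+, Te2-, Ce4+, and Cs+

2

Each ion has 54 electrons. The ranking follows nuclear charge in reverse — greater Z gives a smaller radius. Ce4+ (Z=58), La3+ (Z=57), Ba2+ (Z=56), Cs+ (Z=55), Te2- (Z=52).
Overall: Ce4+ < La3+ < Ba2+ < Cs+ < Te2-. Ba2+ has 2 below it and 2 above. So 2 are smaller.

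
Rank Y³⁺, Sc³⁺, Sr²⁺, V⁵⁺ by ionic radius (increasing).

Tabulating Z and e⁻: V⁵⁺: 18 e⁻, Z=23, Sc³⁺: 18 e⁻, Z=21, Y³⁺: 36 e⁻, Z=39, Sr²⁺: 36 e⁻, Z=38. V⁵⁺ < Sc³⁺ (isoelectronic, higher Z=23 is smaller); Sc³⁺ < Y³⁺ (same group, period 4 vs 5); Y³⁺ < Sr²⁺ (both 36 e⁻, Z=39>38).

V⁵⁺ < Sc³⁺ < Y³⁺ < Sr²⁺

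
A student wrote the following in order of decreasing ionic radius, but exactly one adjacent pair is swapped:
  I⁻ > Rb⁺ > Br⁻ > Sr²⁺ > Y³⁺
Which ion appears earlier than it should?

Rb⁺

Scanning neighbour by neighbour, only Rb⁺/Br⁻ violates a trend: both have 36 electrons but Z(Rb)=37 > Z(Br)=35, so Rb⁺ should be the smaller of the two. That makes Rb⁺ the one sitting a position early relative to where it belongs.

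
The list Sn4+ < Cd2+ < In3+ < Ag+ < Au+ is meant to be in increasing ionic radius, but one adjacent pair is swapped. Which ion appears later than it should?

In3+

The pair Cd2+, In3+ is the wrong way round — both have 46 electrons but Z(In)=49 > Z(Cd)=48, so In3+ should be the smaller of the two. All other adjacent pairs agree with periodic trends, so In3+ is the misplaced ion.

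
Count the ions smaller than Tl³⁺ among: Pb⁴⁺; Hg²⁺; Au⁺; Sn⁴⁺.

2

First list Z and electron count for each: Sn⁴⁺ (Z=50, 46 e⁻), Pb⁴⁺ (Z=82, 78 e⁻), Tl³⁺ (Z=81, 78 e⁻), Hg²⁺ (Z=80, 78 e⁻), Au⁺ (Z=79, 78 e⁻). Sn⁴⁺ < Pb⁴⁺ (same group, 1 shell fewer); Pb⁴⁺ < Tl³⁺ (both 78 e⁻, Z=82>81); Tl³⁺ < Hg²⁺ (both 78 e⁻, Z=81>80); Hg²⁺ < Au⁺ (isoelectronic, higher Z=80 is smaller).
Overall: Sn⁴⁺ < Pb⁴⁺ < Tl³⁺ < Hg²⁺ < Au⁺. Tl³⁺ has 2 below it and 2 above. So 2 are smaller.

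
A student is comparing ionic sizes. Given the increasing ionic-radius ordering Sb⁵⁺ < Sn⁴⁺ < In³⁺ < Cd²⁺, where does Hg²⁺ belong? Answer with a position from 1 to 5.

Electron counts and nuclear charges: Sb⁵⁺ (Z=51, 46 e⁻), Sn⁴⁺ (Z=50, 46 e⁻), In³⁺ (Z=49, 46 e⁻), Cd²⁺ (Z=48, 46 e⁻), Hg²⁺ (Z=80, 78 e⁻). Sb⁵⁺ < Sn⁴⁺ (both 46 e⁻, Z=51>50); Sn⁴⁺ < In³⁺ (isoelectronic, higher Z=50 is smaller); In³⁺ < Cd²⁺ (both 46 e⁻, Z=49>48); Cd²⁺ < Hg²⁺ (same group, period 5 vs 6).
The complete sequence is Sb⁵⁺ < Sn⁴⁺ < In³⁺ < Cd²⁺ < Hg²⁺. Hg²⁺ sits at position 5.

5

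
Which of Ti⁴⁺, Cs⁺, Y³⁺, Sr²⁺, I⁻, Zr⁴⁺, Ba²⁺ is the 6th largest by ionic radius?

First list Z and electron count for each: Ti⁴⁺: 18 e⁻, Z=22, Zr⁴⁺: 36 e⁻, Z=40, Y³⁺: 36 e⁻, Z=39, Sr²⁺: 36 e⁻, Z=38, Ba²⁺: 54 e⁻, Z=56, Cs⁺: 54 e⁻, Z=55, I⁻: 54 e⁻, Z=53. Ti⁴⁺ < Zr⁴⁺ (same group, 1 shell fewer); Zr⁴⁺ < Y³⁺ (both 36 e⁻, Z=40>39); Y³⁺ < Sr²⁺ (both 36 e⁻, Z=39>38); Sr²⁺ < Ba²⁺ (same group, 1 shell fewer); Ba²⁺ < Cs⁺ (both 54 e⁻, Z=56>55); Cs⁺ < I⁻ (isoelectronic, higher Z=55 is smaller).
Full ascending order: Ti⁴⁺ < Zr⁴⁺ < Y³⁺ < Sr²⁺ < Ba²⁺ < Cs⁺ < I⁻. Counting from the largest, position 6 is Zr⁴⁺.

Zr⁴⁺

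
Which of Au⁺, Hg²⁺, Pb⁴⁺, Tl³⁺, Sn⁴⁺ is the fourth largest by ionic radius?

Pb⁴⁺

Work out protons and electrons: Sn⁴⁺ (Z=50, 46 e⁻), Pb⁴⁺ (Z=82, 78 e⁻), Tl³⁺ (Z=81, 78 e⁻), Hg²⁺ (Z=80, 78 e⁻), Au⁺ (Z=79, 78 e⁻). Sn⁴⁺ < Pb⁴⁺ (same group, period 5 vs 6); Pb⁴⁺ < Tl³⁺ (both 78 e⁻, Z=82>81); Tl³⁺ < Hg²⁺ (isoelectronic, higher Z=81 is smaller); Hg²⁺ < Au⁺ (both 78 e⁻, Z=80>79).
That gives Sn⁴⁺ < Pb⁴⁺ < Tl³⁺ < Hg²⁺ < Au⁺. From the largest end, number 4 is Pb⁴⁺.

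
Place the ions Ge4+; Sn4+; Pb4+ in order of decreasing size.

Pb4+ > Sn4+ > Ge4+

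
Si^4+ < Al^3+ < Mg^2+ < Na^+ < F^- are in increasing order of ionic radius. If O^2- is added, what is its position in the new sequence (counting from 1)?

6

All of these have 10 electrons (isoelectronic). With the same electron cloud, the ion with the most protons pulls it in tightest. Nuclear charges: Si^4+ (Z=14), Al^3+ (Z=13), Mg^2+ (Z=12), Na^+ (Z=11), F^- (Z=9), O^2- (Z=8). Highest Z is smallest.
Merged order: Si^4+ < Al^3+ < Mg^2+ < Na^+ < F^- < O^2- — O^2- is number 6.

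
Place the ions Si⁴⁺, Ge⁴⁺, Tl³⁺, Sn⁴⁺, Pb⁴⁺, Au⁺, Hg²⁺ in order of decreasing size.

Au⁺ > Hg²⁺ > Tl³⁺ > Pb⁴⁺ > Sn⁴⁺ > Ge⁴⁺ > Si⁴⁺

Work out protons and electrons: Si⁴⁺ has 10 e⁻ (Z=14), Ge⁴⁺ has 28 e⁻ (Z=32), Sn⁴⁺ has 46 e⁻ (Z=50), Pb⁴⁺ has 78 e⁻ (Z=82), Tl³⁺ has 78 e⁻ (Z=81), Hg²⁺ has 78 e⁻ (Z=80), Au⁺ has 78 e⁻ (Z=79). Si⁴⁺ < Ge⁴⁺ (same group, period 3 vs 4); Ge⁴⁺ < Sn⁴⁺ (same group, period 4 vs 5); Sn⁴⁺ < Pb⁴⁺ (same group, period 5 vs 6); Pb⁴⁺ < Tl³⁺ (isoelectronic, higher Z=82 is smaller); Tl³⁺ < Hg²⁺ (isoelectronic, higher Z=81 is smaller); Hg²⁺ < Au⁺ (isoelectronic, higher Z=80 is smaller).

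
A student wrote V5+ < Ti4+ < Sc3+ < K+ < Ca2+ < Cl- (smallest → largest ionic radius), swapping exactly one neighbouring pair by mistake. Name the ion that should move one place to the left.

Ca2+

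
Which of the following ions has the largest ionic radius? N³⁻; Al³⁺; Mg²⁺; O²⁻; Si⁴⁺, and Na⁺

All of these have 10 electrons (isoelectronic). With the same electron cloud, the ion with the most protons pulls it in tightest. Nuclear charges: Si⁴⁺ (Z=14), Al³⁺ (Z=13), Mg²⁺ (Z=12), Na⁺ (Z=11), O²⁻ (Z=8), N³⁻ (Z=7). Highest Z is smallest.

N³⁻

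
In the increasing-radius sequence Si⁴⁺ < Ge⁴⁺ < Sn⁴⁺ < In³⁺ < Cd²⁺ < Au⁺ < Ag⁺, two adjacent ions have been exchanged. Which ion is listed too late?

Ag⁺

Scanning neighbour by neighbour, only Au⁺/Ag⁺ violates a trend: Ag⁺ and Au⁺ are in one column with the same charge; the lighter period-5 ion has one fewer shell and is smaller. That makes Ag⁺ the one sitting a position late relative to where it belongs.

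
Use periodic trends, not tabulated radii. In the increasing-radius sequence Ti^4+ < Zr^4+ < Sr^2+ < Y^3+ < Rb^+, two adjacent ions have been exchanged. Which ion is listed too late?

Y^3+

Scanning neighbour by neighbour, only Sr^2+/Y^3+ violates a trend: both have 36 electrons but Z(Y)=39 > Z(Sr)=38, so Y^3+ should be the smaller of the two. That makes Y^3+ the one sitting a position late relative to where it belongs.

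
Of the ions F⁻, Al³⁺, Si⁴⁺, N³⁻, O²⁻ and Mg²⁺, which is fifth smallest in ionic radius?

O²⁻

Isoelectronic series (10 e⁻ each). Size is set by nuclear charge: more protons means a smaller ion. Si⁴⁺ (Z=14), Al³⁺ (Z=13), Mg²⁺ (Z=12), F⁻ (Z=9), O²⁻ (Z=8), N³⁻ (Z=7).
So the order is Si⁴⁺ < Al³⁺ < Mg²⁺ < F⁻ < O²⁻ < N³⁻; the 5th-smallest ion is O²⁻.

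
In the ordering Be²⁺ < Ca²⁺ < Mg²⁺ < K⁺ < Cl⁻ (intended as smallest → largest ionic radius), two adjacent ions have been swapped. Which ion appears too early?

Scanning neighbour by neighbour, only Ca²⁺/Mg²⁺ violates a trend: both in group 2 with the same charge; Mg²⁺ (period 3) has the smaller radius. That makes Ca²⁺ the one sitting a position early relative to where it belongs.

Ca²⁺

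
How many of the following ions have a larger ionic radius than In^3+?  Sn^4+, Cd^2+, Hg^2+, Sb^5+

2

First list Z and electron count for each: Sb^5+: 46 e⁻, Z=51, Sn^4+: 46 e⁻, Z=50, In^3+: 46 e⁻, Z=49, Cd^2+: 46 e⁻, Z=48, Hg^2+: 78 e⁻, Z=80. Sb^5+ < Sn^4+ (both 46 e⁻, Z=51>50); Sn^4+ < In^3+ (both 46 e⁻, Z=50>49); In^3+ < Cd^2+ (isoelectronic, higher Z=49 is smaller); Cd^2+ < Hg^2+ (same group, 1 shell fewer).
Overall: Sb^5+ < Sn^4+ < In^3+ < Cd^2+ < Hg^2+. In^3+ has 2 below it and 2 above. So 2 are larger.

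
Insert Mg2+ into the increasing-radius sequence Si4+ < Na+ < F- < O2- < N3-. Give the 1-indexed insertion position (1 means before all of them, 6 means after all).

Isoelectronic series (10 e⁻ each). Size is set by nuclear charge: more protons means a smaller ion. Si4+ (Z=14), Mg2+ (Z=12), Na+ (Z=11), F- (Z=9), O2- (Z=8), N3- (Z=7).
With Mg2+ included the full order is Si4+ < Mg2+ < Na+ < F- < O2- < N3-, so it takes position 2.

2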